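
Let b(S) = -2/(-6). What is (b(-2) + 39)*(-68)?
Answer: -8024/3 ≈ -2674.7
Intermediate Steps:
b(S) = 1/3 (b(S) = -2*(-1/6) = 1/3)
(b(-2) + 39)*(-68) = (1/3 + 39)*(-68) = (118/3)*(-68) = -8024/3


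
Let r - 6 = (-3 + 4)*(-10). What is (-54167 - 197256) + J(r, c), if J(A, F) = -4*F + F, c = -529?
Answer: -249836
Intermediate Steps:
r = -4 (r = 6 + (-3 + 4)*(-10) = 6 + 1*(-10) = 6 - 10 = -4)
J(A, F) = -3*F
(-54167 - 197256) + J(r, c) = (-54167 - 197256) - 3*(-529) = -251423 + 1587 = -249836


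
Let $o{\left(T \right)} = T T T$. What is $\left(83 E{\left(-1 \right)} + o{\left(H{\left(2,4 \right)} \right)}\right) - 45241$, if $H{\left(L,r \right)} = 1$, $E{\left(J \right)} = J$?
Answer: $-45323$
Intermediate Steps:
$o{\left(T \right)} = T^{3}$ ($o{\left(T \right)} = T^{2} T = T^{3}$)
$\left(83 E{\left(-1 \right)} + o{\left(H{\left(2,4 \right)} \right)}\right) - 45241 = \left(83 \left(-1\right) + 1^{3}\right) - 45241 = \left(-83 + 1\right) - 45241 = -82 - 45241 = -45323$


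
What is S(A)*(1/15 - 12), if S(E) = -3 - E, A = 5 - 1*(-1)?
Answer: 537/5 ≈ 107.40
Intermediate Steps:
A = 6 (A = 5 + 1 = 6)
S(A)*(1/15 - 12) = (-3 - 1*6)*(1/15 - 12) = (-3 - 6)*(1/15 - 12) = -9*(-179/15) = 537/5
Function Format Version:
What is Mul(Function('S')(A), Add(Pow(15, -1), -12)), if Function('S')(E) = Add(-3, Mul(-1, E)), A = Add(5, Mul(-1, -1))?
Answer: Rational(537, 5) ≈ 107.40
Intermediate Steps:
A = 6 (A = Add(5, 1) = 6)
Mul(Function('S')(A), Add(Pow(15, -1), -12)) = Mul(Add(-3, Mul(-1, 6)), Add(Pow(15, -1), -12)) = Mul(Add(-3, -6), Add(Rational(1, 15), -12)) = Mul(-9, Rational(-179, 15)) = Rational(537, 5)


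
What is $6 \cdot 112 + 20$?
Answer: $692$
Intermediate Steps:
$6 \cdot 112 + 20 = 672 + 20 = 692$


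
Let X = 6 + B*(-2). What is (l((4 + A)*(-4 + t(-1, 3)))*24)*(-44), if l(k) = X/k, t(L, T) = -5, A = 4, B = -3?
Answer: 176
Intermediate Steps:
X = 12 (X = 6 - 3*(-2) = 6 + 6 = 12)
l(k) = 12/k
(l((4 + A)*(-4 + t(-1, 3)))*24)*(-44) = ((12/(((4 + 4)*(-4 - 5))))*24)*(-44) = ((12/((8*(-9))))*24)*(-44) = ((12/(-72))*24)*(-44) = ((12*(-1/72))*24)*(-44) = -1/6*24*(-44) = -4*(-44) = 176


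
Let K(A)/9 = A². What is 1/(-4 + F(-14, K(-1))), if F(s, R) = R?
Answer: ⅕ ≈ 0.20000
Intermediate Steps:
K(A) = 9*A²
1/(-4 + F(-14, K(-1))) = 1/(-4 + 9*(-1)²) = 1/(-4 + 9*1) = 1/(-4 + 9) = 1/5 = ⅕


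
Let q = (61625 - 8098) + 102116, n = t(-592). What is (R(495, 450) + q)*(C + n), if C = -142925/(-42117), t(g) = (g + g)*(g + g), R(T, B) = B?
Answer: 3072020133478387/14039 ≈ 2.1882e+11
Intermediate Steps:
t(g) = 4*g**2 (t(g) = (2*g)*(2*g) = 4*g**2)
n = 1401856 (n = 4*(-592)**2 = 4*350464 = 1401856)
q = 155643 (q = 53527 + 102116 = 155643)
C = 142925/42117 (C = -142925*(-1/42117) = 142925/42117 ≈ 3.3935)
(R(495, 450) + q)*(C + n) = (450 + 155643)*(142925/42117 + 1401856) = 156093*(59042112077/42117) = 3072020133478387/14039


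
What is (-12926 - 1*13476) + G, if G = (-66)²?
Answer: -22046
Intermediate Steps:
G = 4356
(-12926 - 1*13476) + G = (-12926 - 1*13476) + 4356 = (-12926 - 13476) + 4356 = -26402 + 4356 = -22046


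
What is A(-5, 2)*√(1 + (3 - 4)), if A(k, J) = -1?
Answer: 0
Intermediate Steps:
A(-5, 2)*√(1 + (3 - 4)) = -√(1 + (3 - 4)) = -√(1 - 1) = -√0 = -1*0 = 0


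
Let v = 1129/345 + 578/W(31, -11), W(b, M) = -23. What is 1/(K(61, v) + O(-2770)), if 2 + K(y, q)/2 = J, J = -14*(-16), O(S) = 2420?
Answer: 1/2864 ≈ 0.00034916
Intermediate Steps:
v = -7541/345 (v = 1129/345 + 578/(-23) = 1129*(1/345) + 578*(-1/23) = 1129/345 - 578/23 = -7541/345 ≈ -21.858)
J = 224
K(y, q) = 444 (K(y, q) = -4 + 2*224 = -4 + 448 = 444)
1/(K(61, v) + O(-2770)) = 1/(444 + 2420) = 1/2864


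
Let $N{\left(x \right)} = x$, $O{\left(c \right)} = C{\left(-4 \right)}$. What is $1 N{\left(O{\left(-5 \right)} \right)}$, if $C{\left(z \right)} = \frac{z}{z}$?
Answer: $1$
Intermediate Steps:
$C{\left(z \right)} = 1$
$O{\left(c \right)} = 1$
$1 N{\left(O{\left(-5 \right)} \right)} = 1 \cdot 1 = 1$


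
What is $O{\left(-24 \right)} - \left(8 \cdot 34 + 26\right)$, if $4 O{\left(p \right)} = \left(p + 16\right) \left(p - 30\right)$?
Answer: $-190$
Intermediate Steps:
$O{\left(p \right)} = \frac{\left(-30 + p\right) \left(16 + p\right)}{4}$ ($O{\left(p \right)} = \frac{\left(p + 16\right) \left(p - 30\right)}{4} = \frac{\left(16 + p\right) \left(-30 + p\right)}{4} = \frac{\left(-30 + p\right) \left(16 + p\right)}{4}$)
$O{\left(-24 \right)} - \left(8 \cdot 34 + 26\right) = \left(-120 - -84 + \frac{\left(-24\right)^{2}}{4}\right) - \left(8 \cdot 34 + 26\right) = \left(-120 + 84 + \frac{1}{4} \cdot 576\right) - \left(272 + 26\right) = \left(-120 + 84 + 144\right) - 298 = 108 - 298 = -190$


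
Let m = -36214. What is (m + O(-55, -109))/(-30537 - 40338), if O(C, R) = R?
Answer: 5189/10125 ≈ 0.51249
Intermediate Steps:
(m + O(-55, -109))/(-30537 - 40338) = (-36214 - 109)/(-30537 - 40338) = -36323/(-70875) = -36323*(-1/70875) = 5189/10125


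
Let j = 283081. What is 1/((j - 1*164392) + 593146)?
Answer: 1/711835 ≈ 1.4048e-6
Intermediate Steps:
1/((j - 1*164392) + 593146) = 1/((283081 - 1*164392) + 593146) = 1/((283081 - 164392) + 593146) = 1/(118689 + 593146) = 1/711835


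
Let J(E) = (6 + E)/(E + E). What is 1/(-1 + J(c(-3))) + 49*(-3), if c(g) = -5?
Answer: -1627/11 ≈ -147.91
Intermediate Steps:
J(E) = (6 + E)/(2*E) (J(E) = (6 + E)/((2*E)) = (6 + E)*(1/(2*E)) = (6 + E)/(2*E))
1/(-1 + J(c(-3))) + 49*(-3) = 1/(-1 + (½)*(6 - 5)/(-5)) + 49*(-3) = 1/(-1 + (½)*(-⅕)*1) - 147 = 1/(-1 - ⅒) - 147 = 1/(-11/10) - 147 = -10/11 - 147 = -1627/11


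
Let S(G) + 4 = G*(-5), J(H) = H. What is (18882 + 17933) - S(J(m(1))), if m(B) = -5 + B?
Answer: 36799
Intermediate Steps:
S(G) = -4 - 5*G (S(G) = -4 + G*(-5) = -4 - 5*G)
(18882 + 17933) - S(J(m(1))) = (18882 + 17933) - (-4 - 5*(-5 + 1)) = 36815 - (-4 - 5*(-4)) = 36815 - (-4 + 20) = 36815 - 1*16 = 36815 - 16 = 36799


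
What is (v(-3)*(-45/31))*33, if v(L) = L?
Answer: 4455/31 ≈ 143.71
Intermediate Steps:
(v(-3)*(-45/31))*33 = -(-135)/31*33 = -3*(-45/31)*33 = (135/31)*33 = 4455/31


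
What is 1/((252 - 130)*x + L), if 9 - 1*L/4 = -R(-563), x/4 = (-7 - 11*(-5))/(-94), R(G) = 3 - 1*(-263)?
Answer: 47/39988 ≈ 0.0011754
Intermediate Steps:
R(G) = 266 (R(G) = 3 + 263 = 266)
x = -96/47 (x = 4*((-7 - 11*(-5))/(-94)) = 4*((-7 + 55)*(-1/94)) = 4*(48*(-1/94)) = 4*(-24/47) = -96/47 ≈ -2.0426)
L = 1100 (L = 36 - (-4)*266 = 36 - 4*(-266) = 36 + 1064 = 1100)
1/((252 - 130)*x + L) = 1/((252 - 130)*(-96/47) + 1100) = 1/(122*(-96/47) + 1100) = 1/(-11712/47 + 1100) = 1/(39988/47) = 47/39988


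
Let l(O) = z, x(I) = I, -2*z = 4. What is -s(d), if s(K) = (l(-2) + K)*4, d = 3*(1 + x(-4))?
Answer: 44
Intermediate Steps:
z = -2 (z = -½*4 = -2)
l(O) = -2
d = -9 (d = 3*(1 - 4) = 3*(-3) = -9)
s(K) = -8 + 4*K (s(K) = (-2 + K)*4 = -8 + 4*K)
-s(d) = -(-8 + 4*(-9)) = -(-8 - 36) = -1*(-44) = 44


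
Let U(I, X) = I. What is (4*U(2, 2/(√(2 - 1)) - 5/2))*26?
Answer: 208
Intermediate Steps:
(4*U(2, 2/(√(2 - 1)) - 5/2))*26 = (4*2)*26 = 8*26 = 208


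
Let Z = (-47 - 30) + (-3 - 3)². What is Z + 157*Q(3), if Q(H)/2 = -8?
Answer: -2553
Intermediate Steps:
Q(H) = -16 (Q(H) = 2*(-8) = -16)
Z = -41 (Z = -77 + (-6)² = -77 + 36 = -41)
Z + 157*Q(3) = -41 + 157*(-16) = -41 - 2512 = -2553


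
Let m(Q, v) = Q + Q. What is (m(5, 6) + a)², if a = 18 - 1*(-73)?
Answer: 10201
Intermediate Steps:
a = 91 (a = 18 + 73 = 91)
m(Q, v) = 2*Q
(m(5, 6) + a)² = (2*5 + 91)² = (10 + 91)² = 101² = 10201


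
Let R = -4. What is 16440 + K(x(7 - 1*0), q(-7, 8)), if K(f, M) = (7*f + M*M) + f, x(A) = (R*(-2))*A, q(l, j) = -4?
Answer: 16904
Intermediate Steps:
x(A) = 8*A (x(A) = (-4*(-2))*A = 8*A)
K(f, M) = M**2 + 8*f (K(f, M) = (7*f + M**2) + f = (M**2 + 7*f) + f = M**2 + 8*f)
16440 + K(x(7 - 1*0), q(-7, 8)) = 16440 + ((-4)**2 + 8*(8*(7 - 1*0))) = 16440 + (16 + 8*(8*(7 + 0))) = 16440 + (16 + 8*(8*7)) = 16440 + (16 + 8*56) = 16440 + (16 + 448) = 16440 + 464 = 16904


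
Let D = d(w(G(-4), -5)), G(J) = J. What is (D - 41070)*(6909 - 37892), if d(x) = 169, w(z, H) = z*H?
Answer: 1267235683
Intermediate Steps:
w(z, H) = H*z
D = 169
(D - 41070)*(6909 - 37892) = (169 - 41070)*(6909 - 37892) = -40901*(-30983) = 1267235683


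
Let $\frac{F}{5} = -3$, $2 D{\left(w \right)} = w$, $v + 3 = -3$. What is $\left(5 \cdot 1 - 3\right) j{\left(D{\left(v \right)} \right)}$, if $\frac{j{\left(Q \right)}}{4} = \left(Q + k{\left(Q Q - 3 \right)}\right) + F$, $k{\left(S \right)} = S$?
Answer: $-96$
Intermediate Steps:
$v = -6$ ($v = -3 - 3 = -6$)
$D{\left(w \right)} = \frac{w}{2}$
$F = -15$ ($F = 5 \left(-3\right) = -15$)
$j{\left(Q \right)} = -72 + 4 Q + 4 Q^{2}$ ($j{\left(Q \right)} = 4 \left(\left(Q + \left(Q Q - 3\right)\right) - 15\right) = 4 \left(\left(Q + \left(Q^{2} - 3\right)\right) - 15\right) = 4 \left(\left(Q + \left(-3 + Q^{2}\right)\right) - 15\right) = 4 \left(\left(-3 + Q + Q^{2}\right) - 15\right) = 4 \left(-18 + Q + Q^{2}\right) = -72 + 4 Q + 4 Q^{2}$)
$\left(5 \cdot 1 - 3\right) j{\left(D{\left(v \right)} \right)} = \left(5 \cdot 1 - 3\right) \left(-72 + 4 \cdot \frac{1}{2} \left(-6\right) + 4 \left(\frac{1}{2} \left(-6\right)\right)^{2}\right) = \left(5 - 3\right) \left(-72 + 4 \left(-3\right) + 4 \left(-3\right)^{2}\right) = 2 \left(-72 - 12 + 4 \cdot 9\right) = 2 \left(-72 - 12 + 36\right) = 2 \left(-48\right) = -96$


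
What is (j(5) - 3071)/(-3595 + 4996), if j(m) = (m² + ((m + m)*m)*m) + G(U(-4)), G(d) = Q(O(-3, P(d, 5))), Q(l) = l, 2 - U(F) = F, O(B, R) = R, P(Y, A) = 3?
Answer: -931/467 ≈ -1.9936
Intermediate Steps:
U(F) = 2 - F
G(d) = 3
j(m) = 3 + m² + 2*m³ (j(m) = (m² + ((m + m)*m)*m) + 3 = (m² + ((2*m)*m)*m) + 3 = (m² + (2*m²)*m) + 3 = (m² + 2*m³) + 3 = 3 + m² + 2*m³)
(j(5) - 3071)/(-3595 + 4996) = ((3 + 5² + 2*5³) - 3071)/(-3595 + 4996) = ((3 + 25 + 2*125) - 3071)/1401 = ((3 + 25 + 250) - 3071)*(1/1401) = (278 - 3071)*(1/1401) = -2793*1/1401 = -931/467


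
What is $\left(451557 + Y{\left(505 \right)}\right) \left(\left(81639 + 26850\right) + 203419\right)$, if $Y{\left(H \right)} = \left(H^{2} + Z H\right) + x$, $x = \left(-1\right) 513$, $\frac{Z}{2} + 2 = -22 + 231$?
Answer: $285439175212$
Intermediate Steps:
$Z = 414$ ($Z = -4 + 2 \left(-22 + 231\right) = -4 + 2 \cdot 209 = -4 + 418 = 414$)
$x = -513$
$Y{\left(H \right)} = -513 + H^{2} + 414 H$ ($Y{\left(H \right)} = \left(H^{2} + 414 H\right) - 513 = -513 + H^{2} + 414 H$)
$\left(451557 + Y{\left(505 \right)}\right) \left(\left(81639 + 26850\right) + 203419\right) = \left(451557 + \left(-513 + 505^{2} + 414 \cdot 505\right)\right) \left(\left(81639 + 26850\right) + 203419\right) = \left(451557 + \left(-513 + 255025 + 209070\right)\right) \left(108489 + 203419\right) = \left(451557 + 463582\right) 311908 = 915139 \cdot 311908 = 285439175212$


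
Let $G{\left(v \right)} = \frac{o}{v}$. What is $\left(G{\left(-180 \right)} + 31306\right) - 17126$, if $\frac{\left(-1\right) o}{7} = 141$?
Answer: $\frac{851129}{60} \approx 14185.0$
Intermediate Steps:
$o = -987$ ($o = \left(-7\right) 141 = -987$)
$G{\left(v \right)} = - \frac{987}{v}$
$\left(G{\left(-180 \right)} + 31306\right) - 17126 = \left(- \frac{987}{-180} + 31306\right) - 17126 = \left(\left(-987\right) \left(- \frac{1}{180}\right) + 31306\right) - 17126 = \left(\frac{329}{60} + 31306\right) - 17126 = \frac{1878689}{60} - 17126 = \frac{851129}{60}$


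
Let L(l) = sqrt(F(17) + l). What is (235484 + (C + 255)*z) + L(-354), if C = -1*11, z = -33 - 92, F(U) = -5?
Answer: 204984 + I*sqrt(359) ≈ 2.0498e+5 + 18.947*I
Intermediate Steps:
z = -125
C = -11
L(l) = sqrt(-5 + l)
(235484 + (C + 255)*z) + L(-354) = (235484 + (-11 + 255)*(-125)) + sqrt(-5 - 354) = (235484 + 244*(-125)) + sqrt(-359) = (235484 - 30500) + I*sqrt(359) = 204984 + I*sqrt(359)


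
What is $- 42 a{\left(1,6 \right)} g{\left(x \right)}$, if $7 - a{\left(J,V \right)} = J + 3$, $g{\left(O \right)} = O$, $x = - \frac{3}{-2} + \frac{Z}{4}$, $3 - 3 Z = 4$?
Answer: $- \frac{357}{2} \approx -178.5$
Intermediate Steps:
$Z = - \frac{1}{3}$ ($Z = 1 - \frac{4}{3} = - \frac{1}{3} \approx -0.33333$)
$x = \frac{17}{12}$ ($x = - \frac{3}{-2} - \frac{1}{3 \cdot 4} = \left(-3\right) \left(- \frac{1}{2}\right) - \frac{1}{12} = \frac{3}{2} - \frac{1}{12} = \frac{17}{12} \approx 1.4167$)
$a{\left(J,V \right)} = 4 - J$ ($a{\left(J,V \right)} = 7 - \left(J + 3\right) = 7 - \left(3 + J\right) = 4 - J$)
$- 42 a{\left(1,6 \right)} g{\left(x \right)} = - 42 \left(4 - 1\right) \frac{17}{12} = \left(-42\right) 3 \cdot \frac{17}{12} = \left(-126\right) \frac{17}{12} = - \frac{357}{2}$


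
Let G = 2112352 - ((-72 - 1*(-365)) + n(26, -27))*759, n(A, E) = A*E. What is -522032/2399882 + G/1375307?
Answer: 2548219523891/1650287256887 ≈ 1.5441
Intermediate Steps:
G = 2422783 (G = 2112352 - ((-72 - 1*(-365)) + 26*(-27))*759 = 2112352 - ((-72 + 365) - 702)*759 = 2112352 - (293 - 702)*759 = 2112352 - (-409)*759 = 2112352 - 1*(-310431) = 2112352 + 310431 = 2422783)
-522032/2399882 + G/1375307 = -522032/2399882 + 2422783/1375307 = -522032*1/2399882 + 2422783*(1/1375307) = -261016/1199941 + 2422783/1375307 = 2548219523891/1650287256887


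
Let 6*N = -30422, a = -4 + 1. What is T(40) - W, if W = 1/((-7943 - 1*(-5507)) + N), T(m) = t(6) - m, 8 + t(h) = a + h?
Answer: -1013352/22519 ≈ -45.000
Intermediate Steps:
a = -3
N = -15211/3 (N = (⅙)*(-30422) = -15211/3 ≈ -5070.3)
t(h) = -11 + h (t(h) = -8 + (-3 + h) = -11 + h)
T(m) = -5 - m (T(m) = (-11 + 6) - m = -5 - m)
W = -3/22519 (W = 1/((-7943 - 1*(-5507)) - 15211/3) = 1/((-7943 + 5507) - 15211/3) = 1/(-2436 - 15211/3) = 1/(-22519/3) = -3/22519 ≈ -0.00013322)
T(40) - W = (-5 - 1*40) - 1*(-3/22519) = (-5 - 40) + 3/22519 = -45 + 3/22519 = -1013352/22519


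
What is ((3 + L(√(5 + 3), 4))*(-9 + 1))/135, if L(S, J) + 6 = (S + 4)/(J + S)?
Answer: 16/135 ≈ 0.11852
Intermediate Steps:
L(S, J) = -6 + (4 + S)/(J + S) (L(S, J) = -6 + (S + 4)/(J + S) = -6 + (4 + S)/(J + S))
((3 + L(√(5 + 3), 4))*(-9 + 1))/135 = ((3 + (4 - 6*4 - 5*√(5 + 3))/(4 + √(5 + 3)))*(-9 + 1))/135 = ((3 + (4 - 24 - 10*√2)/(4 + √8))*(-8))/135 = ((3 + (4 - 24 - 10*√2)/(4 + 2*√2))*(-8))/135 = ((3 + (-20 - 10*√2)/(4 + 2*√2))*(-8))/135 = (-24 - 8*(-20 - 10*√2)/(4 + 2*√2))/135 = -8/45 - 8*(-20 - 10*√2)/(135*(4 + 2*√2))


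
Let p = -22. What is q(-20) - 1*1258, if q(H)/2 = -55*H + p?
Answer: 898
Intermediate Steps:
q(H) = -44 - 110*H (q(H) = 2*(-55*H - 22) = 2*(-22 - 55*H) = -44 - 110*H)
q(-20) - 1*1258 = (-44 - 110*(-20)) - 1*1258 = (-44 + 2200) - 1258 = 2156 - 1258 = 898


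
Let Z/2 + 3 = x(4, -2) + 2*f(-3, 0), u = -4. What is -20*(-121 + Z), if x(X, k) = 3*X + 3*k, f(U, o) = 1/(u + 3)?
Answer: 2380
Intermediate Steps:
f(U, o) = -1 (f(U, o) = 1/(-4 + 3) = 1/(-1) = -1)
Z = 2 (Z = -6 + 2*((3*4 + 3*(-2)) + 2*(-1)) = -6 + 2*((12 - 6) - 2) = -6 + 2*(6 - 2) = -6 + 2*4 = -6 + 8 = 2)
-20*(-121 + Z) = -20*(-121 + 2) = -20*(-119) = 2380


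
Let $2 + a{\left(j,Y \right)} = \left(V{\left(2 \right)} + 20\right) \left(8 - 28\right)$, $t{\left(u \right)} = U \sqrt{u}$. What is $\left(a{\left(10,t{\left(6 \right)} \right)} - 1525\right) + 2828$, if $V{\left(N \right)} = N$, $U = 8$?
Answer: $861$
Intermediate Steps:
$t{\left(u \right)} = 8 \sqrt{u}$
$a{\left(j,Y \right)} = -442$ ($a{\left(j,Y \right)} = -2 + \left(2 + 20\right) \left(8 - 28\right) = -2 + 22 \left(-20\right) = -2 - 440 = -442$)
$\left(a{\left(10,t{\left(6 \right)} \right)} - 1525\right) + 2828 = \left(-442 - 1525\right) + 2828 = -1967 + 2828 = 861$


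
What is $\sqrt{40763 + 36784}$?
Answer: $\sqrt{77547} \approx 278.47$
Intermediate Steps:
$\sqrt{40763 + 36784} = \sqrt{77547}$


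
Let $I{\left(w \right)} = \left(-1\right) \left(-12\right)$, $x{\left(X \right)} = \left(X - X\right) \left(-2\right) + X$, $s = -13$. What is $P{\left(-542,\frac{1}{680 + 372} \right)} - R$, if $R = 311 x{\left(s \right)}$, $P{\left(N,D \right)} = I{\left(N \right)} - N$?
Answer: $4597$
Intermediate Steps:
$x{\left(X \right)} = X$ ($x{\left(X \right)} = 0 \left(-2\right) + X = 0 + X = X$)
$I{\left(w \right)} = 12$
$P{\left(N,D \right)} = 12 - N$
$R = -4043$ ($R = 311 \left(-13\right) = -4043$)
$P{\left(-542,\frac{1}{680 + 372} \right)} - R = \left(12 - -542\right) - -4043 = \left(12 + 542\right) + 4043 = 554 + 4043 = 4597$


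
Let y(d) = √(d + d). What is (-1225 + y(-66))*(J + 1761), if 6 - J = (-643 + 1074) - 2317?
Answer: -4474925 + 7306*I*√33 ≈ -4.4749e+6 + 41970.0*I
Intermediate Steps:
y(d) = √2*√d (y(d) = √(2*d) = √2*√d)
J = 1892 (J = 6 - ((-643 + 1074) - 2317) = 6 - (431 - 2317) = 6 - 1*(-1886) = 6 + 1886 = 1892)
(-1225 + y(-66))*(J + 1761) = (-1225 + √2*√(-66))*(1892 + 1761) = (-1225 + √2*(I*√66))*3653 = (-1225 + 2*I*√33)*3653 = -4474925 + 7306*I*√33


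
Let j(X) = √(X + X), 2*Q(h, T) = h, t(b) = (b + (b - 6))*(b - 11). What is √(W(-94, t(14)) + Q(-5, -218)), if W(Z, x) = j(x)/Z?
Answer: √(-22090 - 188*√33)/94 ≈ 1.6193*I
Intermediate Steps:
t(b) = (-11 + b)*(-6 + 2*b) (t(b) = (b + (-6 + b))*(-11 + b) = (-6 + 2*b)*(-11 + b) = (-11 + b)*(-6 + 2*b))
Q(h, T) = h/2
j(X) = √2*√X (j(X) = √(2*X) = √2*√X)
W(Z, x) = √2*√x/Z (W(Z, x) = (√2*√x)/Z = √2*√x/Z)
√(W(-94, t(14)) + Q(-5, -218)) = √(√2*√(66 - 28*14 + 2*14²)/(-94) + (½)*(-5)) = √(√2*(-1/94)*√(66 - 392 + 2*196) - 5/2) = √(√2*(-1/94)*√(66 - 392 + 392) - 5/2) = √(√2*(-1/94)*√66 - 5/2) = √(-√33/47 - 5/2) = √(-5/2 - √33/47)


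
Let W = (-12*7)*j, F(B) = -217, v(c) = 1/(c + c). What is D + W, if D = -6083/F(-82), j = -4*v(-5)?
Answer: -863/155 ≈ -5.5677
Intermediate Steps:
v(c) = 1/(2*c)
j = ⅖ (j = -2/(-5) = -2*(-1)/5 = -4*(-⅒) = ⅖ ≈ 0.40000)
D = 869/31 (D = -6083/(-217) = -6083*(-1/217) = 869/31 ≈ 28.032)
W = -168/5 (W = -12*7*(⅖) = -84*⅖ = -168/5 ≈ -33.600)
D + W = 869/31 - 168/5 = -863/155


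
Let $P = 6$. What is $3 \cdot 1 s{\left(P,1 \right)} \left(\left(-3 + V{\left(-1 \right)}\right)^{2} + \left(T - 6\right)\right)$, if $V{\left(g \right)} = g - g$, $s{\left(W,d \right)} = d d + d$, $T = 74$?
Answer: $462$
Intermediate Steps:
$s{\left(W,d \right)} = d + d^{2}$ ($s{\left(W,d \right)} = d^{2} + d = d + d^{2}$)
$V{\left(g \right)} = 0$
$3 \cdot 1 s{\left(P,1 \right)} \left(\left(-3 + V{\left(-1 \right)}\right)^{2} + \left(T - 6\right)\right) = 3 \cdot 1 \cdot 1 \left(1 + 1\right) \left(\left(-3 + 0\right)^{2} + \left(74 - 6\right)\right) = 3 \cdot 1 \cdot 2 \left(\left(-3\right)^{2} + \left(74 - 6\right)\right) = 3 \cdot 2 \left(9 + 68\right) = 6 \cdot 77 = 462$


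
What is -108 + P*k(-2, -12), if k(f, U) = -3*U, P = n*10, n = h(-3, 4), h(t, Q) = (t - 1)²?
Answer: 5652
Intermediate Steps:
h(t, Q) = (-1 + t)²
n = 16 (n = (-1 - 3)² = (-4)² = 16)
P = 160 (P = 16*10 = 160)
-108 + P*k(-2, -12) = -108 + 160*(-3*(-12)) = -108 + 160*36 = -108 + 5760 = 5652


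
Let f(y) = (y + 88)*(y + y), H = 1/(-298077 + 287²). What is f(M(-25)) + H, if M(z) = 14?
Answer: 616062047/215708 ≈ 2856.0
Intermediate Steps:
H = -1/215708 (H = 1/(-298077 + 82369) = 1/(-215708) = -1/215708 ≈ -4.6359e-6)
f(y) = 2*y*(88 + y) (f(y) = (88 + y)*(2*y) = 2*y*(88 + y))
f(M(-25)) + H = 2*14*(88 + 14) - 1/215708 = 2*14*102 - 1/215708 = 2856 - 1/215708 = 616062047/215708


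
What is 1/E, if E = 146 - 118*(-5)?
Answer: 1/736 ≈ 0.0013587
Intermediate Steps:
E = 736 (E = 146 + 590 = 736)
1/E = 1/736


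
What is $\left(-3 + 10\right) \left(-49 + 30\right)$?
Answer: $-133$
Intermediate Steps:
$\left(-3 + 10\right) \left(-49 + 30\right) = 7 \left(-19\right) = -133$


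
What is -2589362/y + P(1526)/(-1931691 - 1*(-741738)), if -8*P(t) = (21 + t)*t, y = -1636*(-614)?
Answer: -6387155375/2741542542 ≈ -2.3298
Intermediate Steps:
y = 1004504
P(t) = -t*(21 + t)/8 (P(t) = -(21 + t)*t/8 = -t*(21 + t)/8)
-2589362/y + P(1526)/(-1931691 - 1*(-741738)) = -2589362/1004504 + (-1/8*1526*(21 + 1526))/(-1931691 - 1*(-741738)) = -2589362*1/1004504 + (-1/8*1526*1547)/(-1931691 + 741738) = -1294681/502252 - 1180361/4/(-1189953) = -1294681/502252 - 1180361/4*(-1/1189953) = -1294681/502252 + 10829/43668 = -6387155375/2741542542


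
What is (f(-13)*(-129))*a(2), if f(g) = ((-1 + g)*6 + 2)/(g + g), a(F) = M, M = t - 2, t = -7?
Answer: 47601/13 ≈ 3661.6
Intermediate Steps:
M = -9 (M = -7 - 2 = -9)
a(F) = -9
f(g) = (-4 + 6*g)/(2*g) (f(g) = ((-6 + 6*g) + 2)/((2*g)) = (-4 + 6*g)*(1/(2*g)) = (-4 + 6*g)/(2*g))
(f(-13)*(-129))*a(2) = ((3 - 2/(-13))*(-129))*(-9) = ((3 - 2*(-1/13))*(-129))*(-9) = ((3 + 2/13)*(-129))*(-9) = ((41/13)*(-129))*(-9) = -5289/13*(-9) = 47601/13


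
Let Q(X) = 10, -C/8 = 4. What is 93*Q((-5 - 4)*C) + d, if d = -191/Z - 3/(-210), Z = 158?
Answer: 2568147/2765 ≈ 928.81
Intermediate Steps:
C = -32 (C = -8*4 = -32)
d = -3303/2765 (d = -191/158 - 3/(-210) = -191*1/158 - 3*(-1/210) = -191/158 + 1/70 = -3303/2765 ≈ -1.1946)
93*Q((-5 - 4)*C) + d = 93*10 - 3303/2765 = 930 - 3303/2765 = 2568147/2765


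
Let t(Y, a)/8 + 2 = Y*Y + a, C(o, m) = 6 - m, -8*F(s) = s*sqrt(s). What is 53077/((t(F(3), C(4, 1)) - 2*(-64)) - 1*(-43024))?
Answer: 424616/345435 ≈ 1.2292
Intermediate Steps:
F(s) = -s**(3/2)/8 (F(s) = -s*sqrt(s)/8 = -s**(3/2)/8)
t(Y, a) = -16 + 8*a + 8*Y**2 (t(Y, a) = -16 + 8*(Y*Y + a) = -16 + 8*(Y**2 + a) = -16 + 8*(a + Y**2) = -16 + (8*a + 8*Y**2) = -16 + 8*a + 8*Y**2)
53077/((t(F(3), C(4, 1)) - 2*(-64)) - 1*(-43024)) = 53077/(((-16 + 8*(6 - 1*1) + 8*(-3*sqrt(3)/8)**2) - 2*(-64)) - 1*(-43024)) = 53077/(((-16 + 8*(6 - 1) + 8*(-3*sqrt(3)/8)**2) + 128) + 43024) = 53077/(((-16 + 8*5 + 8*(-3*sqrt(3)/8)**2) + 128) + 43024) = 53077/(((-16 + 40 + 8*(27/64)) + 128) + 43024) = 53077/(((-16 + 40 + 27/8) + 128) + 43024) = 53077/((219/8 + 128) + 43024) = 53077/(1243/8 + 43024) = 53077/(345435/8) = 53077*(8/345435) = 424616/345435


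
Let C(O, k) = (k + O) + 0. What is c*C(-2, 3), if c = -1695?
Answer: -1695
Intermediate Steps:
C(O, k) = O + k (C(O, k) = (O + k) + 0 = O + k)
c*C(-2, 3) = -1695*(-2 + 3) = -1695*1 = -1695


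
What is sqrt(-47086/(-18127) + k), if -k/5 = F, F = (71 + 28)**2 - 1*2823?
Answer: 2*I*sqrt(2865896573222)/18127 ≈ 186.78*I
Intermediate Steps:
F = 6978 (F = 99**2 - 2823 = 9801 - 2823 = 6978)
k = -34890 (k = -5*6978 = -34890)
sqrt(-47086/(-18127) + k) = sqrt(-47086/(-18127) - 34890) = sqrt(-47086*(-1/18127) - 34890) = sqrt(47086/18127 - 34890) = sqrt(-632403944/18127) = 2*I*sqrt(2865896573222)/18127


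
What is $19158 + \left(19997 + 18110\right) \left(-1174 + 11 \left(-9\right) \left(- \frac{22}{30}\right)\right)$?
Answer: $- \frac{209759459}{5} \approx -4.1952 \cdot 10^{7}$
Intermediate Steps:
$19158 + \left(19997 + 18110\right) \left(-1174 + 11 \left(-9\right) \left(- \frac{22}{30}\right)\right) = 19158 + 38107 \left(-1174 - 99 \left(\left(-22\right) \frac{1}{30}\right)\right) = 19158 + 38107 \left(-1174 - - \frac{363}{5}\right) = 19158 + 38107 \left(-1174 + \frac{363}{5}\right) = 19158 + 38107 \left(- \frac{5507}{5}\right) = 19158 - \frac{209855249}{5} = - \frac{209759459}{5}$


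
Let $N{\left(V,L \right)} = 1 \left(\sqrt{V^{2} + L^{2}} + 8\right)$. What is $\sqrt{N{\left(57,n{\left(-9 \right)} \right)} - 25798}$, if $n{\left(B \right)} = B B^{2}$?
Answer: $\sqrt{-25790 + 3 \sqrt{59410}} \approx 158.3 i$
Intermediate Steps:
$n{\left(B \right)} = B^{3}$
$N{\left(V,L \right)} = 8 + \sqrt{L^{2} + V^{2}}$ ($N{\left(V,L \right)} = 1 \left(\sqrt{L^{2} + V^{2}} + 8\right) = 1 \left(8 + \sqrt{L^{2} + V^{2}}\right) = 8 + \sqrt{L^{2} + V^{2}}$)
$\sqrt{N{\left(57,n{\left(-9 \right)} \right)} - 25798} = \sqrt{\left(8 + \sqrt{\left(\left(-9\right)^{3}\right)^{2} + 57^{2}}\right) - 25798} = \sqrt{\left(8 + \sqrt{\left(-729\right)^{2} + 3249}\right) - 25798} = \sqrt{\left(8 + \sqrt{531441 + 3249}\right) - 25798} = \sqrt{\left(8 + \sqrt{534690}\right) - 25798} = \sqrt{\left(8 + 3 \sqrt{59410}\right) - 25798} = \sqrt{-25790 + 3 \sqrt{59410}}$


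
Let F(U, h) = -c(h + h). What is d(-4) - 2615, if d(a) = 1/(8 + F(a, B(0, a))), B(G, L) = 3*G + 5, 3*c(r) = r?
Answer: -36607/14 ≈ -2614.8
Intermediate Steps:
c(r) = r/3
B(G, L) = 5 + 3*G
F(U, h) = -2*h/3 (F(U, h) = -(h + h)/3 = -2*h/3)
d(a) = 3/14 (d(a) = 1/(8 - 2*(5 + 3*0)/3) = 1/(8 - 2*(5 + 0)/3) = 1/(8 - ⅔*5) = 1/(8 - 10/3) = 1/(14/3) = 3/14)
d(-4) - 2615 = 3/14 - 2615 = -36607/14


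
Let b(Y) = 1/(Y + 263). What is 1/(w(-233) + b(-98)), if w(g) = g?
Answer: -165/38444 ≈ -0.0042920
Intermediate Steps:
b(Y) = 1/(263 + Y)
1/(w(-233) + b(-98)) = 1/(-233 + 1/(263 - 98)) = 1/(-233 + 1/165) = 1/(-38444/165) = -165/38444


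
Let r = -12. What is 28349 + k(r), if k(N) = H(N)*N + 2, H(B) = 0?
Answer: 28351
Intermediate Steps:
k(N) = 2 (k(N) = 0*N + 2 = 0 + 2 = 2)
28349 + k(r) = 28349 + 2 = 28351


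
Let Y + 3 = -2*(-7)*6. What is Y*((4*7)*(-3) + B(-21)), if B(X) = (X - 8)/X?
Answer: -46845/7 ≈ -6692.1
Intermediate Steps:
Y = 81 (Y = -3 - 2*(-7)*6 = -3 + 14*6 = -3 + 84 = 81)
B(X) = (-8 + X)/X
Y*((4*7)*(-3) + B(-21)) = 81*((4*7)*(-3) + (-8 - 21)/(-21)) = 81*(28*(-3) - 1/21*(-29)) = 81*(-84 + 29/21) = 81*(-1735/21) = -46845/7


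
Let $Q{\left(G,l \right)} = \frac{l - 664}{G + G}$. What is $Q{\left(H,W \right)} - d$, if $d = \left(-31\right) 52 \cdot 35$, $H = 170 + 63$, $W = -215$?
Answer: $\frac{26290841}{466} \approx 56418.0$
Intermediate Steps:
$H = 233$
$d = -56420$ ($d = \left(-1612\right) 35 = -56420$)
$Q{\left(G,l \right)} = \frac{-664 + l}{2 G}$
$Q{\left(H,W \right)} - d = \frac{-664 - 215}{2 \cdot 233} - -56420 = \frac{1}{2} \cdot \frac{1}{233} \left(-879\right) + 56420 = - \frac{879}{466} + 56420 = \frac{26290841}{466}$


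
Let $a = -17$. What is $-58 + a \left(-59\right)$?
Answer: $945$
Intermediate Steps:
$-58 + a \left(-59\right) = -58 - -1003 = -58 + 1003 = 945$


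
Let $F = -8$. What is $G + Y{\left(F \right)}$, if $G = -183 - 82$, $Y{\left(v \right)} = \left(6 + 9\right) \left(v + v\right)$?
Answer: $-505$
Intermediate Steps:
$Y{\left(v \right)} = 30 v$ ($Y{\left(v \right)} = 15 \cdot 2 v = 30 v$)
$G = -265$ ($G = -183 - 82 = -265$)
$G + Y{\left(F \right)} = -265 + 30 \left(-8\right) = -265 - 240 = -505$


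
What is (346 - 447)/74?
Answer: -101/74 ≈ -1.3649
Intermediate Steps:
(346 - 447)/74 = (1/74)*(-101) = -101/74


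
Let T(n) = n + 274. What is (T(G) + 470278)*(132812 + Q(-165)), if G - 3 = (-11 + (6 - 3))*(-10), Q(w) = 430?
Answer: 62708348670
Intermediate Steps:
G = 83 (G = 3 + (-11 + (6 - 3))*(-10) = 3 + (-11 + 3)*(-10) = 3 - 8*(-10) = 3 + 80 = 83)
T(n) = 274 + n
(T(G) + 470278)*(132812 + Q(-165)) = ((274 + 83) + 470278)*(132812 + 430) = (357 + 470278)*133242 = 470635*133242 = 62708348670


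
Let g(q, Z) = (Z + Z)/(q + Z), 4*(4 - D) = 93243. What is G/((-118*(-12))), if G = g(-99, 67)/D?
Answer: 67/528037728 ≈ 1.2688e-7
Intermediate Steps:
D = -93227/4 (D = 4 - ¼*93243 = 4 - 93243/4 = -93227/4 ≈ -23307.)
g(q, Z) = 2*Z/(Z + q) (g(q, Z) = (2*Z)/(Z + q) = 2*Z/(Z + q))
G = 67/372908 (G = (2*67/(67 - 99))/(-93227/4) = (2*67/(-32))*(-4/93227) = (2*67*(-1/32))*(-4/93227) = -67/16*(-4/93227) = 67/372908 ≈ 0.00017967)
G/((-118*(-12))) = 67/(372908*((-118*(-12)))) = (67/372908)/1416 = (67/372908)*(1/1416) = 67/528037728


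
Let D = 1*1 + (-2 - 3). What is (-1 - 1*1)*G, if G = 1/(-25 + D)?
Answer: 2/29 ≈ 0.068966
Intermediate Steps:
D = -4 (D = 1 - 5 = -4)
G = -1/29 (G = 1/(-25 - 4) = 1/(-29) = -1/29 ≈ -0.034483)
(-1 - 1*1)*G = (-1 - 1*1)*(-1/29) = (-1 - 1)*(-1/29) = -2*(-1/29) = 2/29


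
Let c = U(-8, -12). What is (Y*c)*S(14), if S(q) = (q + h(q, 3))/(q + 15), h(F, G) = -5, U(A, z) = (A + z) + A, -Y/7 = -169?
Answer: -298116/29 ≈ -10280.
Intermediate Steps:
Y = 1183 (Y = -7*(-169) = 1183)
U(A, z) = z + 2*A
c = -28 (c = -12 + 2*(-8) = -12 - 16 = -28)
S(q) = (-5 + q)/(15 + q) (S(q) = (q - 5)/(q + 15) = (-5 + q)/(15 + q))
(Y*c)*S(14) = (1183*(-28))*((-5 + 14)/(15 + 14)) = -33124*9/29 = -298116/29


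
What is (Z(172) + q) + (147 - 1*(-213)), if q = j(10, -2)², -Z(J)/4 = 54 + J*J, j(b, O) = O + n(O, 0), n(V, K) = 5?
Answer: -118183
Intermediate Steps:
j(b, O) = 5 + O (j(b, O) = O + 5 = 5 + O)
Z(J) = -216 - 4*J² (Z(J) = -4*(54 + J*J) = -4*(54 + J²) = -216 - 4*J²)
q = 9 (q = (5 - 2)² = 3² = 9)
(Z(172) + q) + (147 - 1*(-213)) = ((-216 - 4*172²) + 9) + (147 - 1*(-213)) = ((-216 - 4*29584) + 9) + (147 + 213) = ((-216 - 118336) + 9) + 360 = (-118552 + 9) + 360 = -118543 + 360 = -118183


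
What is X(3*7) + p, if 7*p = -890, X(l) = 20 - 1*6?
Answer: -792/7 ≈ -113.14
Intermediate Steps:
X(l) = 14 (X(l) = 20 - 6 = 14)
p = -890/7 (p = (⅐)*(-890) = -890/7 ≈ -127.14)
X(3*7) + p = 14 - 890/7 = -792/7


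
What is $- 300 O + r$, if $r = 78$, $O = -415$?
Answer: $124578$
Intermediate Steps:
$- 300 O + r = \left(-300\right) \left(-415\right) + 78 = 124500 + 78 = 124578$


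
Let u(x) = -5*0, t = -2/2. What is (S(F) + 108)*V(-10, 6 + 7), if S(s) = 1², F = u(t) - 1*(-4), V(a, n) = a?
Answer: -1090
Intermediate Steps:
t = -1 (t = -2*½ = -1)
u(x) = 0
F = 4 (F = 0 - 1*(-4) = 0 + 4 = 4)
S(s) = 1
(S(F) + 108)*V(-10, 6 + 7) = (1 + 108)*(-10) = 109*(-10) = -1090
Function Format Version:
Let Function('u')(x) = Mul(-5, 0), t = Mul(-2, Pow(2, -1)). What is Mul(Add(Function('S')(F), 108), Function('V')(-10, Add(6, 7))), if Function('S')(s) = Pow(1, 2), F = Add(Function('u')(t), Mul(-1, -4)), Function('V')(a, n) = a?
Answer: -1090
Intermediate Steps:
t = -1 (t = Mul(-2, Rational(1, 2)) = -1)
Function('u')(x) = 0
F = 4 (F = Add(0, Mul(-1, -4)) = Add(0, 4) = 4)
Function('S')(s) = 1
Mul(Add(Function('S')(F), 108), Function('V')(-10, Add(6, 7))) = Mul(Add(1, 108), -10) = Mul(109, -10) = -1090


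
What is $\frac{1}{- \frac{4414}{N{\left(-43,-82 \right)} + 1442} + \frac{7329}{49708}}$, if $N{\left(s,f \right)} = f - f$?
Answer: $- \frac{35839468}{104421347} \approx -0.34322$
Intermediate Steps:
$N{\left(s,f \right)} = 0$
$\frac{1}{- \frac{4414}{N{\left(-43,-82 \right)} + 1442} + \frac{7329}{49708}} = \frac{1}{- \frac{4414}{0 + 1442} + \frac{7329}{49708}} = \frac{1}{- \frac{4414}{1442} + 7329 \cdot \frac{1}{49708}} = \frac{1}{\left(-4414\right) \frac{1}{1442} + \frac{7329}{49708}} = \frac{1}{- \frac{2207}{721} + \frac{7329}{49708}} = \frac{1}{- \frac{104421347}{35839468}} = - \frac{35839468}{104421347}$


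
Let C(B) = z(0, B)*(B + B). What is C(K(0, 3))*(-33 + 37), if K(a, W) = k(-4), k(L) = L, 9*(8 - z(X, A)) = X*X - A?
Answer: -2176/9 ≈ -241.78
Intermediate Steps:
z(X, A) = 8 - X²/9 + A/9 (z(X, A) = 8 - (X*X - A)/9 = 8 - (X² - A)/9 = 8 + (-X²/9 + A/9) = 8 - X²/9 + A/9)
K(a, W) = -4
C(B) = 2*B*(8 + B/9) (C(B) = (8 - ⅑*0² + B/9)*(B + B) = (8 - ⅑*0 + B/9)*(2*B) = (8 + 0 + B/9)*(2*B) = (8 + B/9)*(2*B) = 2*B*(8 + B/9))
C(K(0, 3))*(-33 + 37) = ((2/9)*(-4)*(72 - 4))*(-33 + 37) = ((2/9)*(-4)*68)*4 = -544/9*4 = -2176/9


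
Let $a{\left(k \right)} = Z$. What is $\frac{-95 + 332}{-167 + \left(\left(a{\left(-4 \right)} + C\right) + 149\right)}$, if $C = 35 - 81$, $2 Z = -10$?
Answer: $- \frac{79}{23} \approx -3.4348$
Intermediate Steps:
$Z = -5$ ($Z = \frac{1}{2} \left(-10\right) = -5$)
$C = -46$ ($C = 35 - 81 = -46$)
$a{\left(k \right)} = -5$
$\frac{-95 + 332}{-167 + \left(\left(a{\left(-4 \right)} + C\right) + 149\right)} = \frac{-95 + 332}{-167 + \left(\left(-5 - 46\right) + 149\right)} = \frac{237}{-167 + \left(-51 + 149\right)} = \frac{237}{-167 + 98} = \frac{237}{-69} = 237 \left(- \frac{1}{69}\right) = - \frac{79}{23}$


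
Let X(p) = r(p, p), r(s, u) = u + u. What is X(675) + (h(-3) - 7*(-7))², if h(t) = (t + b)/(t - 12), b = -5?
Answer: 855799/225 ≈ 3803.6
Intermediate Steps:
r(s, u) = 2*u
X(p) = 2*p
h(t) = (-5 + t)/(-12 + t) (h(t) = (t - 5)/(t - 12) = (-5 + t)/(-12 + t))
X(675) + (h(-3) - 7*(-7))² = 2*675 + ((-5 - 3)/(-12 - 3) - 7*(-7))² = 1350 + (-8/(-15) + 49)² = 1350 + (-1/15*(-8) + 49)² = 1350 + (8/15 + 49)² = 1350 + (743/15)² = 1350 + 552049/225 = 855799/225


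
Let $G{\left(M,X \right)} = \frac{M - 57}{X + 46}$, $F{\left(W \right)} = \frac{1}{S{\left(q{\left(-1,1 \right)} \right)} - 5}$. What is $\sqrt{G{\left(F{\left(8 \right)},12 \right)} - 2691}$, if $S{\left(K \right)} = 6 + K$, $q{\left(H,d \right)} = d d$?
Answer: $\frac{i \sqrt{9055801}}{58} \approx 51.884 i$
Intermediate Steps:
$q{\left(H,d \right)} = d^{2}$
$F{\left(W \right)} = \frac{1}{2}$ ($F{\left(W \right)} = \frac{1}{\left(6 + 1^{2}\right) - 5} = \frac{1}{\left(6 + 1\right) - 5} = \frac{1}{7 - 5} = \frac{1}{2}$)
$G{\left(M,X \right)} = \frac{-57 + M}{46 + X}$
$\sqrt{G{\left(F{\left(8 \right)},12 \right)} - 2691} = \sqrt{\frac{-57 + \frac{1}{2}}{46 + 12} - 2691} = \sqrt{\frac{1}{58} \left(- \frac{113}{2}\right) - 2691} = \sqrt{- \frac{113}{116} - 2691} = \sqrt{- \frac{312269}{116}} = \frac{i \sqrt{9055801}}{58}$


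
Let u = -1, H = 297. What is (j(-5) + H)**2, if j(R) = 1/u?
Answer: 87616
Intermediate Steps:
j(R) = -1 (j(R) = 1/(-1) = -1)
(j(-5) + H)**2 = (-1 + 297)**2 = 296**2 = 87616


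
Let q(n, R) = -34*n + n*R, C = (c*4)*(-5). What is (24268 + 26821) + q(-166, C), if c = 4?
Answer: 70013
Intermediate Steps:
C = -80 (C = (4*4)*(-5) = 16*(-5) = -80)
q(n, R) = -34*n + R*n
(24268 + 26821) + q(-166, C) = (24268 + 26821) - 166*(-34 - 80) = 51089 - 166*(-114) = 51089 + 18924 = 70013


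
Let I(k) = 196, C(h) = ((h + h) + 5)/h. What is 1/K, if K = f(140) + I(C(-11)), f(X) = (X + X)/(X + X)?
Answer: 1/197 ≈ 0.0050761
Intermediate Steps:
C(h) = (5 + 2*h)/h (C(h) = (2*h + 5)/h = (5 + 2*h)/h)
f(X) = 1 (f(X) = (2*X)/((2*X)) = (2*X)*(1/(2*X)) = 1)
K = 197 (K = 1 + 196 = 197)
1/K = 1/197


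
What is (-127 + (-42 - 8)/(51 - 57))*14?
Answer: -4984/3 ≈ -1661.3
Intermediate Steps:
(-127 + (-42 - 8)/(51 - 57))*14 = (-127 - 50/(-6))*14 = (-127 - 50*(-1/6))*14 = (-127 + 25/3)*14 = -356/3*14 = -4984/3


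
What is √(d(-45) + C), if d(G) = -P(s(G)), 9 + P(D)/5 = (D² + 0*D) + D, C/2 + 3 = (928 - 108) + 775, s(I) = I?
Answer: I*√6671 ≈ 81.676*I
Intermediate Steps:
C = 3184 (C = -6 + 2*((928 - 108) + 775) = -6 + 2*(820 + 775) = -6 + 2*1595 = -6 + 3190 = 3184)
P(D) = -45 + 5*D + 5*D² (P(D) = -45 + 5*((D² + 0*D) + D) = -45 + 5*((D² + 0) + D) = -45 + 5*(D² + D) = -45 + 5*(D + D²) = -45 + (5*D + 5*D²) = -45 + 5*D + 5*D²)
d(G) = 45 - 5*G - 5*G² (d(G) = -(-45 + 5*G + 5*G²) = 45 - 5*G - 5*G²)
√(d(-45) + C) = √((45 - 5*(-45) - 5*(-45)²) + 3184) = √((45 + 225 - 5*2025) + 3184) = √((45 + 225 - 10125) + 3184) = √(-9855 + 3184) = √(-6671) = I*√6671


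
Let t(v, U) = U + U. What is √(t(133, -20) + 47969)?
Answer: √47929 ≈ 218.93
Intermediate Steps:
t(v, U) = 2*U
√(t(133, -20) + 47969) = √(2*(-20) + 47969) = √(-40 + 47969) = √47929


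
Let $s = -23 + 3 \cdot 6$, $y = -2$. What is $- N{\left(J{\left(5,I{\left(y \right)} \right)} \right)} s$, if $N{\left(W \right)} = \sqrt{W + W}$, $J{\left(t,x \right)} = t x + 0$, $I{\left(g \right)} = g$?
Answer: $10 i \sqrt{5} \approx 22.361 i$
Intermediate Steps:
$J{\left(t,x \right)} = t x$
$N{\left(W \right)} = \sqrt{2} \sqrt{W}$ ($N{\left(W \right)} = \sqrt{2 W} = \sqrt{2} \sqrt{W}$)
$s = -5$ ($s = -23 + 18 = -5$)
$- N{\left(J{\left(5,I{\left(y \right)} \right)} \right)} s = - \sqrt{2} \sqrt{5 \left(-2\right)} \left(-5\right) = - \sqrt{2} \sqrt{-10} \left(-5\right) = - \sqrt{2} i \sqrt{10} \left(-5\right) = - 2 i \sqrt{5} \left(-5\right) = - \left(-10\right) i \sqrt{5} = 10 i \sqrt{5}$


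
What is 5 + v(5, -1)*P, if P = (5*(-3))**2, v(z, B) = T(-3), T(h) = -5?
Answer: -1120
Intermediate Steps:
v(z, B) = -5
P = 225 (P = (-15)**2 = 225)
5 + v(5, -1)*P = 5 - 5*225 = 5 - 1125 = -1120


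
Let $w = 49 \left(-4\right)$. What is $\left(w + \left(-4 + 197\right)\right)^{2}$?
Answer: $9$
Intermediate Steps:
$w = -196$
$\left(w + \left(-4 + 197\right)\right)^{2} = \left(-196 + \left(-4 + 197\right)\right)^{2} = \left(-196 + 193\right)^{2} = \left(-3\right)^{2} = 9$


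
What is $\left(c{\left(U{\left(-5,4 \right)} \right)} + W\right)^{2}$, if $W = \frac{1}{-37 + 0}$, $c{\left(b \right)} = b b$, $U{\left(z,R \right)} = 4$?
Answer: $\frac{349281}{1369} \approx 255.14$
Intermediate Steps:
$c{\left(b \right)} = b^{2}$
$W = - \frac{1}{37}$ ($W = \frac{1}{-37} = - \frac{1}{37} \approx -0.027027$)
$\left(c{\left(U{\left(-5,4 \right)} \right)} + W\right)^{2} = \left(4^{2} - \frac{1}{37}\right)^{2} = \left(16 - \frac{1}{37}\right)^{2} = \left(\frac{591}{37}\right)^{2} = \frac{349281}{1369}$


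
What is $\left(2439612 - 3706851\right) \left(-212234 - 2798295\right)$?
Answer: $3815059759431$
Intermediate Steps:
$\left(2439612 - 3706851\right) \left(-212234 - 2798295\right) = \left(-1267239\right) \left(-3010529\right) = 3815059759431$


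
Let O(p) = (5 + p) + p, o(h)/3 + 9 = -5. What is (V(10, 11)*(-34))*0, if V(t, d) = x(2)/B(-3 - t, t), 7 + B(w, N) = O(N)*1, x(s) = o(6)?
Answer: 0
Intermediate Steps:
o(h) = -42 (o(h) = -27 + 3*(-5) = -27 - 15 = -42)
x(s) = -42
O(p) = 5 + 2*p
B(w, N) = -2 + 2*N (B(w, N) = -7 + (5 + 2*N)*1 = -7 + (5 + 2*N) = -2 + 2*N)
V(t, d) = -42/(-2 + 2*t)
(V(10, 11)*(-34))*0 = (-21/(-1 + 10)*(-34))*0 = (-21/9*(-34))*0 = (-21*⅑*(-34))*0 = -7/3*(-34)*0 = (238/3)*0 = 0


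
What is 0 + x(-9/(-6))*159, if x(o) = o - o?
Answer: 0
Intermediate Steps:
x(o) = 0
0 + x(-9/(-6))*159 = 0 + 0*159 = 0 + 0 = 0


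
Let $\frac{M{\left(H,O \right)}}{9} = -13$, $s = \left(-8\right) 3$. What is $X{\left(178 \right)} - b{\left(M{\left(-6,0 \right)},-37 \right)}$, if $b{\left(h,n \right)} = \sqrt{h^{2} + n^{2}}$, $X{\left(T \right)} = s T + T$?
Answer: $-4094 - \sqrt{15058} \approx -4216.7$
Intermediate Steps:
$s = -24$
$M{\left(H,O \right)} = -117$ ($M{\left(H,O \right)} = 9 \left(-13\right) = -117$)
$X{\left(T \right)} = - 23 T$ ($X{\left(T \right)} = - 24 T + T = - 23 T$)
$X{\left(178 \right)} - b{\left(M{\left(-6,0 \right)},-37 \right)} = \left(-23\right) 178 - \sqrt{\left(-117\right)^{2} + \left(-37\right)^{2}} = -4094 - \sqrt{13689 + 1369} = -4094 - \sqrt{15058}$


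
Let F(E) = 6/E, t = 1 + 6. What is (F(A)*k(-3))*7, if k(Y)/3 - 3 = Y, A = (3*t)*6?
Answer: 0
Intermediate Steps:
t = 7
A = 126 (A = (3*7)*6 = 21*6 = 126)
k(Y) = 9 + 3*Y
(F(A)*k(-3))*7 = ((6/126)*(9 + 3*(-3)))*7 = ((6*(1/126))*(9 - 9))*7 = ((1/21)*0)*7 = 0*7 = 0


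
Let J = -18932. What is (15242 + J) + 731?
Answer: -2959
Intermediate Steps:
(15242 + J) + 731 = (15242 - 18932) + 731 = -3690 + 731 = -2959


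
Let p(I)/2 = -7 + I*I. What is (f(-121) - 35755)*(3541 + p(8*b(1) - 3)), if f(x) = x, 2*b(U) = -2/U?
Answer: -135216644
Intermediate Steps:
b(U) = -1/U (b(U) = (-2/U)/2 = -1/U)
p(I) = -14 + 2*I² (p(I) = 2*(-7 + I*I) = 2*(-7 + I²) = -14 + 2*I²)
(f(-121) - 35755)*(3541 + p(8*b(1) - 3)) = (-121 - 35755)*(3541 + (-14 + 2*(8*(-1/1) - 3)²)) = -35876*(3541 + (-14 + 2*(8*(-1*1) - 3)²)) = -35876*(3541 + (-14 + 2*(8*(-1) - 3)²)) = -35876*(3541 + (-14 + 2*(-8 - 3)²)) = -35876*(3541 + (-14 + 2*(-11)²)) = -35876*(3541 + (-14 + 2*121)) = -35876*(3541 + (-14 + 242)) = -35876*(3541 + 228) = -35876*3769 = -135216644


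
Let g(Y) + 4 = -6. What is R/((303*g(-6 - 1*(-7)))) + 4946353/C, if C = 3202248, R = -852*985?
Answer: 90079267205/323427048 ≈ 278.52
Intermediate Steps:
R = -839220
g(Y) = -10 (g(Y) = -4 - 6 = -10)
R/((303*g(-6 - 1*(-7)))) + 4946353/C = -839220/(303*(-10)) + 4946353/3202248 = -839220/(-3030) + 4946353*(1/3202248) = -839220*(-1/3030) + 4946353/3202248 = 27974/101 + 4946353/3202248 = 90079267205/323427048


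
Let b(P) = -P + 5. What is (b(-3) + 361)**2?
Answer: 136161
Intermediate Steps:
b(P) = 5 - P
(b(-3) + 361)**2 = ((5 - 1*(-3)) + 361)**2 = ((5 + 3) + 361)**2 = (8 + 361)**2 = 369**2 = 136161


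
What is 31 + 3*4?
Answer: 43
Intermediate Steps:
31 + 3*4 = 31 + 12 = 43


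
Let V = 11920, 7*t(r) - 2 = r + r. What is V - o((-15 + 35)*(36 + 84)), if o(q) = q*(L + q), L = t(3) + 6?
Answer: -40356560/7 ≈ -5.7652e+6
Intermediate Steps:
t(r) = 2/7 + 2*r/7 (t(r) = 2/7 + (r + r)/7 = 2/7 + (2*r)/7 = 2/7 + 2*r/7)
L = 50/7 (L = (2/7 + (2/7)*3) + 6 = (2/7 + 6/7) + 6 = 8/7 + 6 = 50/7 ≈ 7.1429)
o(q) = q*(50/7 + q)
V - o((-15 + 35)*(36 + 84)) = 11920 - (-15 + 35)*(36 + 84)*(50 + 7*((-15 + 35)*(36 + 84)))/7 = 11920 - 20*120*(50 + 7*(20*120))/7 = 11920 - 2400*(50 + 7*2400)/7 = 11920 - 2400*(50 + 16800)/7 = 11920 - 2400*16850/7 = 11920 - 1*40440000/7 = 11920 - 40440000/7 = -40356560/7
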